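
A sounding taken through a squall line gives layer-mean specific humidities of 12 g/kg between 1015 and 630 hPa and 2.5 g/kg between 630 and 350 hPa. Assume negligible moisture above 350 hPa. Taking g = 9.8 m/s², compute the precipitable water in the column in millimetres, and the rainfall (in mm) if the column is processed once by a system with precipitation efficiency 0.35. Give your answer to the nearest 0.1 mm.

Precipitable water is the column-integrated vapour mass per unit area: PW = (1/g) Σ q̄ Δp, with q in kg/kg and Δp in Pa (1 kg/m² of water = 1 mm).
Layer 1015–630 hPa: Δp = 385 hPa = 38500 Pa, q̄ = 0.012 kg/kg → 0.012 × 38500 / 9.8 = 47.14 mm
Layer 630–350 hPa: Δp = 280 hPa = 28000 Pa, q̄ = 0.0025 kg/kg → 0.0025 × 28000 / 9.8 = 7.14 mm
PW = 47.14 + 7.14 = 54.28 ≈ 54.3 mm.
Rainfall = ε × PW = 0.35 × 54.3 = 19.0 mm.

PW ≈ 54.3 mm; rainfall ≈ 19.0 mm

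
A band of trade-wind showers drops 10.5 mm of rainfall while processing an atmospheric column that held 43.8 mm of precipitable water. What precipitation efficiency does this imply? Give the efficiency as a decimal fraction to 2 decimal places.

ε ≈ 0.24

ε = rainfall / PW = 10.5 / 43.8 = 0.24.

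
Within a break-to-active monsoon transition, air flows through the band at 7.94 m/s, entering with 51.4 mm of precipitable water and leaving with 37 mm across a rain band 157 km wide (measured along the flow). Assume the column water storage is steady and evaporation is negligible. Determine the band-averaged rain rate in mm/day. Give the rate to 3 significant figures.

R ≈ 62.9 mm/day

Column moisture flux per unit crosswind length is F = V × PW.
Inflow: F_in = 7.94 × 51.4 = 408.116 mm·m/s
Outflow: F_out = 7.94 × 37 = 293.78 mm·m/s
Steady-state rate R = (F_in − F_out)/L = (408.116 − 293.78) / 157000 m = 7.283e-04 mm/s.
R = 7.283e-04 × 3600 × 24 = 62.9 mm/day.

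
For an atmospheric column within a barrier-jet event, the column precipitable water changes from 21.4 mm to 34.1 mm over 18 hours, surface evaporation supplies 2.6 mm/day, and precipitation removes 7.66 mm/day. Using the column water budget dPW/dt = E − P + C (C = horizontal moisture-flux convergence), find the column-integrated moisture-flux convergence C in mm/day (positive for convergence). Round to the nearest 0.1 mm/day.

dPW/dt = (34.1 − 21.4) mm / (18/24 day) = +16.933 mm/day.
C = dPW/dt − E + P = (+16.933) − 2.6 + 7.66 = 22.0 mm/day.

C ≈ 22.0 mm/day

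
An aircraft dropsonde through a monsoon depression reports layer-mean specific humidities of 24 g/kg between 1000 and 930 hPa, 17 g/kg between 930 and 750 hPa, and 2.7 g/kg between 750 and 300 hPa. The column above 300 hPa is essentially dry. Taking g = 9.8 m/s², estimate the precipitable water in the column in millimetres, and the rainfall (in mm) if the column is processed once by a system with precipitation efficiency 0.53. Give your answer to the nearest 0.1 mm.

Precipitable water is the column-integrated vapour mass per unit area: PW = (1/g) Σ q̄ Δp, with q in kg/kg and Δp in Pa (1 kg/m² of water = 1 mm).
Layer 1000–930 hPa: Δp = 70 hPa = 7000 Pa, q̄ = 0.024 kg/kg → 0.024 × 7000 / 9.8 = 17.14 mm
Layer 930–750 hPa: Δp = 180 hPa = 18000 Pa, q̄ = 0.017 kg/kg → 0.017 × 18000 / 9.8 = 31.22 mm
Layer 750–300 hPa: Δp = 450 hPa = 45000 Pa, q̄ = 0.0027 kg/kg → 0.0027 × 45000 / 9.8 = 12.40 mm
PW = 17.14 + 31.22 + 12.40 = 60.76 ≈ 60.8 mm.
Rainfall = ε × PW = 0.53 × 60.8 = 32.2 mm.

PW ≈ 60.8 mm; rainfall ≈ 32.2 mm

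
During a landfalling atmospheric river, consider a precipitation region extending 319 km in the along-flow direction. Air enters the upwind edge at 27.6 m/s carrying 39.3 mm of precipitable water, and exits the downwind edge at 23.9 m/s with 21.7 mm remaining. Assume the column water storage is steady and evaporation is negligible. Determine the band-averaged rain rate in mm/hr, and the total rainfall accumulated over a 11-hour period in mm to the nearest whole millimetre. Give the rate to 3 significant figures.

R ≈ 6.39 mm/hr; total ≈ 70 mm

Column moisture flux per unit crosswind length is F = V × PW.
Inflow: F_in = 27.6 × 39.3 = 1084.68 mm·m/s
Outflow: F_out = 23.9 × 21.7 = 518.63 mm·m/s
Steady-state rate R = (F_in − F_out)/L = (1084.68 − 518.63) / 319000 m = 1.774e-03 mm/s.
R = 1.774e-03 × 3600 = 6.39 mm/hr.
Over 11 h: total = 6.39 × 11 = 70.29 ≈ 70 mm.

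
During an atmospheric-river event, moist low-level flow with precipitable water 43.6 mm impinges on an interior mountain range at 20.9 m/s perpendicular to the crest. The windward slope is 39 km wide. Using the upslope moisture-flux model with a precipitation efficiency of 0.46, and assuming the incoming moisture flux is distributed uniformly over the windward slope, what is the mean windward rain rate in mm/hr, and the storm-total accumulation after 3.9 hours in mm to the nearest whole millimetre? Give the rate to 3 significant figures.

Incoming column moisture flux per unit ridge length: F = V × PW = 20.9 × 43.6 = 911.24 mm·m/s.
Spread over the 39 km slope with efficiency ε = 0.46: R = ε·F/W = 0.46 × 911.24 / 39000 m = 1.075e-02 mm/s.
R = 1.075e-02 × 3600 = 38.7 mm/hr.
Over 3.9 h: total = 38.7 × 3.9 = 150.93 ≈ 151 mm.

R ≈ 38.7 mm/hr; total ≈ 151 mm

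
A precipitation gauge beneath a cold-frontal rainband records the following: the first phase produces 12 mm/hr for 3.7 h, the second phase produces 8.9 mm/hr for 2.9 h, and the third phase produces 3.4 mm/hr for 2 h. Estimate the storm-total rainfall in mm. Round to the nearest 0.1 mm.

total ≈ 77.0 mm

Total = Σ Rᵢ Δtᵢ = 12 × 3.7 + 8.9 × 2.9 + 3.4 × 2
      = 44.4 + 25.81 + 6.8 = 77.0 mm.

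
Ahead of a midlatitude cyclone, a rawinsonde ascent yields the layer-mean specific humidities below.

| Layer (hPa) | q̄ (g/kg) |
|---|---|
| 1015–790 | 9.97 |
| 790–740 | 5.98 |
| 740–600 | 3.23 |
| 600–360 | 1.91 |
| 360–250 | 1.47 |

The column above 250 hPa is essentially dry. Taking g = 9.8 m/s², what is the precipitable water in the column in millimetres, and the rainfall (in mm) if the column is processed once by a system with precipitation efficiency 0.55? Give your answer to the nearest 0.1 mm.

Precipitable water is the column-integrated vapour mass per unit area: PW = (1/g) Σ q̄ Δp, with q in kg/kg and Δp in Pa (1 kg/m² of water = 1 mm).
Layer 1015–790 hPa: Δp = 225 hPa = 22500 Pa, q̄ = 0.00997 kg/kg → 0.00997 × 22500 / 9.8 = 22.89 mm
Layer 790–740 hPa: Δp = 50 hPa = 5000 Pa, q̄ = 0.00598 kg/kg → 0.00598 × 5000 / 9.8 = 3.05 mm
Layer 740–600 hPa: Δp = 140 hPa = 14000 Pa, q̄ = 0.00323 kg/kg → 0.00323 × 14000 / 9.8 = 4.61 mm
Layer 600–360 hPa: Δp = 240 hPa = 24000 Pa, q̄ = 0.00191 kg/kg → 0.00191 × 24000 / 9.8 = 4.68 mm
Layer 360–250 hPa: Δp = 110 hPa = 11000 Pa, q̄ = 0.00147 kg/kg → 0.00147 × 11000 / 9.8 = 1.65 mm
PW = 22.89 + 3.05 + 4.61 + 4.68 + 1.65 = 36.88 ≈ 36.9 mm.
Rainfall = ε × PW = 0.55 × 36.9 = 20.3 mm.

PW ≈ 36.9 mm; rainfall ≈ 20.3 mm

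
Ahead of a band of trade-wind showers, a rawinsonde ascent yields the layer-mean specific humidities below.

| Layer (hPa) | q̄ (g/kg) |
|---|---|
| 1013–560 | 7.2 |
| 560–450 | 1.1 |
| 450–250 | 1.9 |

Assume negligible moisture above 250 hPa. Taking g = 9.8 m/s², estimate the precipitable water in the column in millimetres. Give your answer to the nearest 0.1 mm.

Precipitable water is the column-integrated vapour mass per unit area: PW = (1/g) Σ q̄ Δp, with q in kg/kg and Δp in Pa (1 kg/m² of water = 1 mm).
Layer 1013–560 hPa: Δp = 453 hPa = 45300 Pa, q̄ = 0.0072 kg/kg → 0.0072 × 45300 / 9.8 = 33.28 mm
Layer 560–450 hPa: Δp = 110 hPa = 11000 Pa, q̄ = 0.0011 kg/kg → 0.0011 × 11000 / 9.8 = 1.23 mm
Layer 450–250 hPa: Δp = 200 hPa = 20000 Pa, q̄ = 0.0019 kg/kg → 0.0019 × 20000 / 9.8 = 3.88 mm
PW = 33.28 + 1.23 + 3.88 = 38.39 ≈ 38.4 mm.

PW ≈ 38.4 mm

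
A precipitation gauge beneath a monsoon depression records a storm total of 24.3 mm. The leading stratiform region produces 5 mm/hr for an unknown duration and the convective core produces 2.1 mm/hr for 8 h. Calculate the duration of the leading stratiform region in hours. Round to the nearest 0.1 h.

Known phases: 2.1 × 8 = 16.8 mm.
Remaining depth = 24.3 − 16.8 = 7.5 mm.
Duration = 7.5 / 5 = 1.5 h.

duration ≈ 1.5 h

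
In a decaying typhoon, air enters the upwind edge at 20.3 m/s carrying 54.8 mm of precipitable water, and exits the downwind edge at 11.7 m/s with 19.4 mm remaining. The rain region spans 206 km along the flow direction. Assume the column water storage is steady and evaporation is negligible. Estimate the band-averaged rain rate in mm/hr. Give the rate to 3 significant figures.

R ≈ 15.5 mm/hr

Column moisture flux per unit crosswind length is F = V × PW.
Inflow: F_in = 20.3 × 54.8 = 1112.44 mm·m/s
Outflow: F_out = 11.7 × 19.4 = 226.98 mm·m/s
Steady-state rate R = (F_in − F_out)/L = (1112.44 − 226.98) / 206000 m = 4.298e-03 mm/s.
R = 4.298e-03 × 3600 = 15.5 mm/hr.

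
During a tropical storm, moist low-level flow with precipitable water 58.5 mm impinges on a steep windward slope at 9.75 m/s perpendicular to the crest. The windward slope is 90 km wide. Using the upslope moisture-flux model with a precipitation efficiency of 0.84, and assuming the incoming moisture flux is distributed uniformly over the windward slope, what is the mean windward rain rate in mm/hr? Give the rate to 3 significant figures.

Incoming column moisture flux per unit ridge length: F = V × PW = 9.75 × 58.5 = 570.375 mm·m/s.
Spread over the 90 km slope with efficiency ε = 0.84: R = ε·F/W = 0.84 × 570.375 / 90000 m = 5.323e-03 mm/s.
R = 5.323e-03 × 3600 = 19.2 mm/hr.

R ≈ 19.2 mm/hr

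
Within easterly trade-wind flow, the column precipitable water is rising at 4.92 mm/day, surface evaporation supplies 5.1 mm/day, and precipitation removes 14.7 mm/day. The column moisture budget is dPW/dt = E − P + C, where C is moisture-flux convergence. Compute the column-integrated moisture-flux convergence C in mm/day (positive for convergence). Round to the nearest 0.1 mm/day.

dPW/dt = +4.92 mm/day.
C = dPW/dt − E + P = (+4.92) − 5.1 + 14.7 = 14.5 mm/day.

C ≈ 14.5 mm/day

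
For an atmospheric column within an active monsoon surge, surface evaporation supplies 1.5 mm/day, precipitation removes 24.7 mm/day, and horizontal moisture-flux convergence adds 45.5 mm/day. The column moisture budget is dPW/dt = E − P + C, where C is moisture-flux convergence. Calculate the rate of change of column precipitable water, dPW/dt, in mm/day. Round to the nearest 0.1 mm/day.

dPW/dt ≈ 22.3 mm/day

dPW/dt = E − P + C = 1.5 − 24.7 + (45.5) = 22.3 mm/day.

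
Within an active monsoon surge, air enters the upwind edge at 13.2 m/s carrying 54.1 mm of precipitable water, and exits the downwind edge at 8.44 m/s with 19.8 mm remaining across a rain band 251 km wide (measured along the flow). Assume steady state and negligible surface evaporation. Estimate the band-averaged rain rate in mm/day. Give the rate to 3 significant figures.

R ≈ 188 mm/day

Column moisture flux per unit crosswind length is F = V × PW.
Inflow: F_in = 13.2 × 54.1 = 714.12 mm·m/s
Outflow: F_out = 8.44 × 19.8 = 167.112 mm·m/s
Steady-state rate R = (F_in − F_out)/L = (714.12 − 167.112) / 251000 m = 2.179e-03 mm/s.
R = 2.179e-03 × 3600 × 24 = 188 mm/day.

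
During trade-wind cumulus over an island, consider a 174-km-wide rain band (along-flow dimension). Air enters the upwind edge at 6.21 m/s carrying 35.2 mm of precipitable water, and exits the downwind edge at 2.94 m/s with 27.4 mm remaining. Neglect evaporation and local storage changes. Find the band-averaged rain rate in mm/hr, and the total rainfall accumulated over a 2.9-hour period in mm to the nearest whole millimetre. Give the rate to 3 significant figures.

Column moisture flux per unit crosswind length is F = V × PW.
Inflow: F_in = 6.21 × 35.2 = 218.592 mm·m/s
Outflow: F_out = 2.94 × 27.4 = 80.556 mm·m/s
Steady-state rate R = (F_in − F_out)/L = (218.592 − 80.556) / 174000 m = 7.933e-04 mm/s.
R = 7.933e-04 × 3600 = 2.86 mm/hr.
Over 2.9 h: total = 2.86 × 2.9 = 8.294 ≈ 8 mm.

R ≈ 2.86 mm/hr; total ≈ 8 mm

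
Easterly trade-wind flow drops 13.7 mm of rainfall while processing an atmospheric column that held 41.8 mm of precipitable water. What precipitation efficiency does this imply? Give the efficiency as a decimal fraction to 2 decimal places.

ε ≈ 0.33

ε = rainfall / PW = 13.7 / 41.8 = 0.33.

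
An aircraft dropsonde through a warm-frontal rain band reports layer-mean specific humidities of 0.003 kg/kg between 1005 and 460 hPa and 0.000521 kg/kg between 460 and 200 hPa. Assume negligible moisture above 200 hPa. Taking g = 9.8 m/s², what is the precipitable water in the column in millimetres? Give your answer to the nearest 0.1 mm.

PW ≈ 18.1 mm

Precipitable water is the column-integrated vapour mass per unit area: PW = (1/g) Σ q̄ Δp, with q in kg/kg and Δp in Pa (1 kg/m² of water = 1 mm).
Layer 1005–460 hPa: Δp = 545 hPa = 54500 Pa, q̄ = 0.003 kg/kg → 0.003 × 54500 / 9.8 = 16.68 mm
Layer 460–200 hPa: Δp = 260 hPa = 26000 Pa, q̄ = 0.000521 kg/kg → 0.000521 × 26000 / 9.8 = 1.38 mm
PW = 16.68 + 1.38 = 18.06 ≈ 18.1 mm.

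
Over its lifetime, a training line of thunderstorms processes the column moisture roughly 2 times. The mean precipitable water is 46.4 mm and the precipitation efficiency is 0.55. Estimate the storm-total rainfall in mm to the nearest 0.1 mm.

Each cycle deposits ε × PW = 0.55 × 46.4 = 25.52 mm.
Over 2 cycles: 2 × 25.52 = 51.0 mm.

rainfall ≈ 51.0 mm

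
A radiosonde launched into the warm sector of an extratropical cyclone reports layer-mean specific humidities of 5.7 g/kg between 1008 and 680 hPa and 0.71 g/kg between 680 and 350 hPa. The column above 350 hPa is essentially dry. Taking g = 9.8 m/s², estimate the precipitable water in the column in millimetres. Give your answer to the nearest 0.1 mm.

PW ≈ 21.5 mm

Precipitable water is the column-integrated vapour mass per unit area: PW = (1/g) Σ q̄ Δp, with q in kg/kg and Δp in Pa (1 kg/m² of water = 1 mm).
Layer 1008–680 hPa: Δp = 328 hPa = 32800 Pa, q̄ = 0.0057 kg/kg → 0.0057 × 32800 / 9.8 = 19.08 mm
Layer 680–350 hPa: Δp = 330 hPa = 33000 Pa, q̄ = 0.00071 kg/kg → 0.00071 × 33000 / 9.8 = 2.39 mm
PW = 19.08 + 2.39 = 21.47 ≈ 21.5 mm.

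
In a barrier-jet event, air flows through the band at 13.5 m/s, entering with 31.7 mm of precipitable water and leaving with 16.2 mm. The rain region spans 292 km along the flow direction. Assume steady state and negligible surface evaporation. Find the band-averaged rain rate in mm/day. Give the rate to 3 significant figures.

R ≈ 61.9 mm/day

Column moisture flux per unit crosswind length is F = V × PW.
Inflow: F_in = 13.5 × 31.7 = 427.95 mm·m/s
Outflow: F_out = 13.5 × 16.2 = 218.7 mm·m/s
Steady-state rate R = (F_in − F_out)/L = (427.95 − 218.7) / 292000 m = 7.166e-04 mm/s.
R = 7.166e-04 × 3600 × 24 = 61.9 mm/day.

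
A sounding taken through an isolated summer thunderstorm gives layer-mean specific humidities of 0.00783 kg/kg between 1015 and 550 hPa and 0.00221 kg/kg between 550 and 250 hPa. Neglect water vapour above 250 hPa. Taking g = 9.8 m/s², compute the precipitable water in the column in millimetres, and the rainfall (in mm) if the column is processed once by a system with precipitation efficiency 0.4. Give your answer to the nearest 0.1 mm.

PW ≈ 43.9 mm; rainfall ≈ 17.6 mm

Precipitable water is the column-integrated vapour mass per unit area: PW = (1/g) Σ q̄ Δp, with q in kg/kg and Δp in Pa (1 kg/m² of water = 1 mm).
Layer 1015–550 hPa: Δp = 465 hPa = 46500 Pa, q̄ = 0.00783 kg/kg → 0.00783 × 46500 / 9.8 = 37.15 mm
Layer 550–250 hPa: Δp = 300 hPa = 30000 Pa, q̄ = 0.00221 kg/kg → 0.00221 × 30000 / 9.8 = 6.77 mm
PW = 37.15 + 6.77 = 43.92 ≈ 43.9 mm.
Rainfall = ε × PW = 0.4 × 43.9 = 17.6 mm.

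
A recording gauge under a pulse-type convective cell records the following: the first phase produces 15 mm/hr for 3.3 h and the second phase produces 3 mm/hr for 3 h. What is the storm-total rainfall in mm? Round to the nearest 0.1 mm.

Total = Σ Rᵢ Δtᵢ = 15 × 3.3 + 3 × 3
      = 49.5 + 9 = 58.5 mm.

total ≈ 58.5 mm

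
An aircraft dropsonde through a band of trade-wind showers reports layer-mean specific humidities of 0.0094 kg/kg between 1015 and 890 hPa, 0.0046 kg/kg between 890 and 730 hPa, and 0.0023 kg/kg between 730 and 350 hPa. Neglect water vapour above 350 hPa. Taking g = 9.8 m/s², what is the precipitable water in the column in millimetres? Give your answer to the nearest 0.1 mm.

PW ≈ 28.4 mm

Precipitable water is the column-integrated vapour mass per unit area: PW = (1/g) Σ q̄ Δp, with q in kg/kg and Δp in Pa (1 kg/m² of water = 1 mm).
Layer 1015–890 hPa: Δp = 125 hPa = 12500 Pa, q̄ = 0.0094 kg/kg → 0.0094 × 12500 / 9.8 = 11.99 mm
Layer 890–730 hPa: Δp = 160 hPa = 16000 Pa, q̄ = 0.0046 kg/kg → 0.0046 × 16000 / 9.8 = 7.51 mm
Layer 730–350 hPa: Δp = 380 hPa = 38000 Pa, q̄ = 0.0023 kg/kg → 0.0023 × 38000 / 9.8 = 8.92 mm
PW = 11.99 + 7.51 + 8.92 = 28.42 ≈ 28.4 mm.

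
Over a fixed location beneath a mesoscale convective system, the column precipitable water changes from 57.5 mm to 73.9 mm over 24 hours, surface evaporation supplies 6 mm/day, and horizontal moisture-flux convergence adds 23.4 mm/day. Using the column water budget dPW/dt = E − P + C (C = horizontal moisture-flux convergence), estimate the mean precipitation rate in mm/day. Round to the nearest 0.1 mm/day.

dPW/dt = (73.9 − 57.5) mm / (24/24 day) = +16.400 mm/day.
P = E + C − dPW/dt = 6 + (23.4) − (+16.400) = 13.0 mm/day.

P ≈ 13.0 mm/day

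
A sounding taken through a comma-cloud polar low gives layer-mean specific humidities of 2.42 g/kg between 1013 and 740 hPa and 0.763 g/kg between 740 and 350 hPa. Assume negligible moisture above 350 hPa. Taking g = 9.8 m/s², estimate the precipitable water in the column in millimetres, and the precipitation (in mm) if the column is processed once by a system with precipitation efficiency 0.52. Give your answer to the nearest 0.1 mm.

Precipitable water is the column-integrated vapour mass per unit area: PW = (1/g) Σ q̄ Δp, with q in kg/kg and Δp in Pa (1 kg/m² of water = 1 mm).
Layer 1013–740 hPa: Δp = 273 hPa = 27300 Pa, q̄ = 0.00242 kg/kg → 0.00242 × 27300 / 9.8 = 6.74 mm
Layer 740–350 hPa: Δp = 390 hPa = 39000 Pa, q̄ = 0.000763 kg/kg → 0.000763 × 39000 / 9.8 = 3.04 mm
PW = 6.74 + 3.04 = 9.78 ≈ 9.8 mm.
Precipitation = ε × PW = 0.52 × 9.8 = 5.1 mm.

PW ≈ 9.8 mm; precipitation ≈ 5.1 mm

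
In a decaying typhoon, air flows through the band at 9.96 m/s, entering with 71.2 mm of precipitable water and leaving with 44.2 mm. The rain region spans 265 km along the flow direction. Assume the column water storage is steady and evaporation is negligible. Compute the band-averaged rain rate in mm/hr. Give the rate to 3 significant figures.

Column moisture flux per unit crosswind length is F = V × PW.
Inflow: F_in = 9.96 × 71.2 = 709.152 mm·m/s
Outflow: F_out = 9.96 × 44.2 = 440.232 mm·m/s
Steady-state rate R = (F_in − F_out)/L = (709.152 − 440.232) / 265000 m = 1.015e-03 mm/s.
R = 1.015e-03 × 3600 = 3.65 mm/hr.

R ≈ 3.65 mm/hr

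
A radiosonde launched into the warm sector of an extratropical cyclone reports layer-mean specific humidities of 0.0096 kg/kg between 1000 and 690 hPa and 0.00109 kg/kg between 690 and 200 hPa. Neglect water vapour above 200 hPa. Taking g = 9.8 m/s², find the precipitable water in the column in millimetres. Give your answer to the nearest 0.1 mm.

PW ≈ 35.8 mm

Precipitable water is the column-integrated vapour mass per unit area: PW = (1/g) Σ q̄ Δp, with q in kg/kg and Δp in Pa (1 kg/m² of water = 1 mm).
Layer 1000–690 hPa: Δp = 310 hPa = 31000 Pa, q̄ = 0.0096 kg/kg → 0.0096 × 31000 / 9.8 = 30.37 mm
Layer 690–200 hPa: Δp = 490 hPa = 49000 Pa, q̄ = 0.00109 kg/kg → 0.00109 × 49000 / 9.8 = 5.45 mm
PW = 30.37 + 5.45 = 35.82 ≈ 35.8 mm.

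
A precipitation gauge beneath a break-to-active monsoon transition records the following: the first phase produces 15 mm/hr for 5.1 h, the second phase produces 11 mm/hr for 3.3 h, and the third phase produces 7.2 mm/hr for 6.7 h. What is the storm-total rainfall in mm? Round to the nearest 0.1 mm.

Total = Σ Rᵢ Δtᵢ = 15 × 5.1 + 11 × 3.3 + 7.2 × 6.7
      = 76.5 + 36.3 + 48.24 = 161.0 mm.

total ≈ 161.0 mm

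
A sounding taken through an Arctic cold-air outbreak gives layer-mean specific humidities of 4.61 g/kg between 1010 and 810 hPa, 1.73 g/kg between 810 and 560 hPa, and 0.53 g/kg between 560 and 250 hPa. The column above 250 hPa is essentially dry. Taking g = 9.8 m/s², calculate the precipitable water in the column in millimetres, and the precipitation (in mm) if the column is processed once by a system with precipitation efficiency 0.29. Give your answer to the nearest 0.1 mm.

Precipitable water is the column-integrated vapour mass per unit area: PW = (1/g) Σ q̄ Δp, with q in kg/kg and Δp in Pa (1 kg/m² of water = 1 mm).
Layer 1010–810 hPa: Δp = 200 hPa = 20000 Pa, q̄ = 0.00461 kg/kg → 0.00461 × 20000 / 9.8 = 9.41 mm
Layer 810–560 hPa: Δp = 250 hPa = 25000 Pa, q̄ = 0.00173 kg/kg → 0.00173 × 25000 / 9.8 = 4.41 mm
Layer 560–250 hPa: Δp = 310 hPa = 31000 Pa, q̄ = 0.00053 kg/kg → 0.00053 × 31000 / 9.8 = 1.68 mm
PW = 9.41 + 4.41 + 1.68 = 15.50 ≈ 15.5 mm.
Precipitation = ε × PW = 0.29 × 15.5 = 4.5 mm.

PW ≈ 15.5 mm; precipitation ≈ 4.5 mm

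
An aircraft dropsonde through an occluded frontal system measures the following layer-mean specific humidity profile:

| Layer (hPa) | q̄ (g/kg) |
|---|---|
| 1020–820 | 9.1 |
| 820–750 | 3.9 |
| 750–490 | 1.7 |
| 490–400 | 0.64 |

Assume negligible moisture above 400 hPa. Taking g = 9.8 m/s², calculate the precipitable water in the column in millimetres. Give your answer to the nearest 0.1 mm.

PW ≈ 26.5 mm

Precipitable water is the column-integrated vapour mass per unit area: PW = (1/g) Σ q̄ Δp, with q in kg/kg and Δp in Pa (1 kg/m² of water = 1 mm).
Layer 1020–820 hPa: Δp = 200 hPa = 20000 Pa, q̄ = 0.0091 kg/kg → 0.0091 × 20000 / 9.8 = 18.57 mm
Layer 820–750 hPa: Δp = 70 hPa = 7000 Pa, q̄ = 0.0039 kg/kg → 0.0039 × 7000 / 9.8 = 2.79 mm
Layer 750–490 hPa: Δp = 260 hPa = 26000 Pa, q̄ = 0.0017 kg/kg → 0.0017 × 26000 / 9.8 = 4.51 mm
Layer 490–400 hPa: Δp = 90 hPa = 9000 Pa, q̄ = 0.00064 kg/kg → 0.00064 × 9000 / 9.8 = 0.59 mm
PW = 18.57 + 2.79 + 4.51 + 0.59 = 26.46 ≈ 26.5 mm.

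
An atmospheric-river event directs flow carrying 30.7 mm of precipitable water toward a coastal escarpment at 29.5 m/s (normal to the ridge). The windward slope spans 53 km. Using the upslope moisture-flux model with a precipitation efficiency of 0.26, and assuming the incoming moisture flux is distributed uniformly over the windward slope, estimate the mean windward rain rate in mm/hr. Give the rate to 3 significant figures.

R ≈ 16.0 mm/hr

Incoming column moisture flux per unit ridge length: F = V × PW = 29.5 × 30.7 = 905.65 mm·m/s.
Spread over the 53 km slope with efficiency ε = 0.26: R = ε·F/W = 0.26 × 905.65 / 53000 m = 4.443e-03 mm/s.
R = 4.443e-03 × 3600 = 16.0 mm/hr.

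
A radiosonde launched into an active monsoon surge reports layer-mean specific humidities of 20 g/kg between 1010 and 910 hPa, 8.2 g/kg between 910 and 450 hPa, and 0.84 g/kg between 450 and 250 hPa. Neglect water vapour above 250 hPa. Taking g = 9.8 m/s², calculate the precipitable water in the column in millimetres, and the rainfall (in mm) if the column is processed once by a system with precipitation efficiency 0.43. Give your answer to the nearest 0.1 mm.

PW ≈ 60.6 mm; rainfall ≈ 26.1 mm

Precipitable water is the column-integrated vapour mass per unit area: PW = (1/g) Σ q̄ Δp, with q in kg/kg and Δp in Pa (1 kg/m² of water = 1 mm).
Layer 1010–910 hPa: Δp = 100 hPa = 10000 Pa, q̄ = 0.02 kg/kg → 0.02 × 10000 / 9.8 = 20.41 mm
Layer 910–450 hPa: Δp = 460 hPa = 46000 Pa, q̄ = 0.0082 kg/kg → 0.0082 × 46000 / 9.8 = 38.49 mm
Layer 450–250 hPa: Δp = 200 hPa = 20000 Pa, q̄ = 0.00084 kg/kg → 0.00084 × 20000 / 9.8 = 1.71 mm
PW = 20.41 + 38.49 + 1.71 = 60.61 ≈ 60.6 mm.
Rainfall = ε × PW = 0.43 × 60.6 = 26.1 mm.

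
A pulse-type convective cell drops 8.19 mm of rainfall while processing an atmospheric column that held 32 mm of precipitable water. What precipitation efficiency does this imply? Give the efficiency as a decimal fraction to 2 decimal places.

ε = rainfall / PW = 8.19 / 32 = 0.26.

ε ≈ 0.26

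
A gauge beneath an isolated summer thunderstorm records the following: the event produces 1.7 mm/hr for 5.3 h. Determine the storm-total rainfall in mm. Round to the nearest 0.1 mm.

Total = Σ Rᵢ Δtᵢ = 1.7 × 5.3
      = 9.01 = 9.0 mm.

total ≈ 9.0 mm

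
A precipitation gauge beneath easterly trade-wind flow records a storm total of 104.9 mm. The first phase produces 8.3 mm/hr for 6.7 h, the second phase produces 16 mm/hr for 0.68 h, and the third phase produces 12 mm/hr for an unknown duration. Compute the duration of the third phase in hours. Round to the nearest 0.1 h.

Known phases: 8.3 × 6.7 + 16 × 0.68 = 55.61 + 10.88 = 66.49 mm.
Remaining depth = 104.9 − 66.49 = 38.41 mm.
Duration = 38.41 / 12 = 3.2 h.

duration ≈ 3.2 h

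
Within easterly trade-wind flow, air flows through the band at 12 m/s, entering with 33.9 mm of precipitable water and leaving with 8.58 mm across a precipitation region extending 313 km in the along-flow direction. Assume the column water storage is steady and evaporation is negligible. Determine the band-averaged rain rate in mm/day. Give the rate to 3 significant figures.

R ≈ 83.9 mm/day

Column moisture flux per unit crosswind length is F = V × PW.
Inflow: F_in = 12 × 33.9 = 406.8 mm·m/s
Outflow: F_out = 12 × 8.58 = 102.96 mm·m/s
Steady-state rate R = (F_in − F_out)/L = (406.8 − 102.96) / 313000 m = 9.707e-04 mm/s.
R = 9.707e-04 × 3600 × 24 = 83.9 mm/day.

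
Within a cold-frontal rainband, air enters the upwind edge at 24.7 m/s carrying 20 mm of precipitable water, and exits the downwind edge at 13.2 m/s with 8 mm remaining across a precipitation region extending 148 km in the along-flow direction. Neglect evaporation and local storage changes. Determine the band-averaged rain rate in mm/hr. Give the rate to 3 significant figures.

R ≈ 9.45 mm/hr

Column moisture flux per unit crosswind length is F = V × PW.
Inflow: F_in = 24.7 × 20 = 494 mm·m/s
Outflow: F_out = 13.2 × 8 = 105.6 mm·m/s
Steady-state rate R = (F_in − F_out)/L = (494 − 105.6) / 148000 m = 2.624e-03 mm/s.
R = 2.624e-03 × 3600 = 9.45 mm/hr.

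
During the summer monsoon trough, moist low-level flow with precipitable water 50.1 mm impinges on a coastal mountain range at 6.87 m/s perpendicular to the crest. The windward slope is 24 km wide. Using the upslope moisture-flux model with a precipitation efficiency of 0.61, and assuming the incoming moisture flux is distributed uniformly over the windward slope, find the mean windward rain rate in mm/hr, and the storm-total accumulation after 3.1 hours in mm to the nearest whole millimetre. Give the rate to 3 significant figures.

R ≈ 31.5 mm/hr; total ≈ 98 mm

Incoming column moisture flux per unit ridge length: F = V × PW = 6.87 × 50.1 = 344.187 mm·m/s.
Spread over the 24 km slope with efficiency ε = 0.61: R = ε·F/W = 0.61 × 344.187 / 24000 m = 8.748e-03 mm/s.
R = 8.748e-03 × 3600 = 31.5 mm/hr.
Over 3.1 h: total = 31.5 × 3.1 = 97.65 ≈ 98 mm.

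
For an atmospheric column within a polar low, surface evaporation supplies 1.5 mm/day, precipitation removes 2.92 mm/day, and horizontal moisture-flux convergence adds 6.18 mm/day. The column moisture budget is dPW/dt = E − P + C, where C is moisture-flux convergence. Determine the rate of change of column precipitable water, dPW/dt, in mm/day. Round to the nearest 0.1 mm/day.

dPW/dt = E − P + C = 1.5 − 2.92 + (6.18) = 4.8 mm/day.

dPW/dt ≈ 4.8 mm/day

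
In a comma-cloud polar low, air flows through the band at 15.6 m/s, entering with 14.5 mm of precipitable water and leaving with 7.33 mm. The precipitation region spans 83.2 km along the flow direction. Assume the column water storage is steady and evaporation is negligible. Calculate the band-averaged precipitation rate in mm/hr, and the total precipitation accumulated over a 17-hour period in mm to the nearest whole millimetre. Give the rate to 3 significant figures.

Column moisture flux per unit crosswind length is F = V × PW.
Inflow: F_in = 15.6 × 14.5 = 226.2 mm·m/s
Outflow: F_out = 15.6 × 7.33 = 114.348 mm·m/s
Steady-state rate R = (F_in − F_out)/L = (226.2 − 114.348) / 83200 m = 1.344e-03 mm/s.
R = 1.344e-03 × 3600 = 4.84 mm/hr.
Over 17 h: total = 4.84 × 17 = 82.28 ≈ 82 mm.

R ≈ 4.84 mm/hr; total ≈ 82 mm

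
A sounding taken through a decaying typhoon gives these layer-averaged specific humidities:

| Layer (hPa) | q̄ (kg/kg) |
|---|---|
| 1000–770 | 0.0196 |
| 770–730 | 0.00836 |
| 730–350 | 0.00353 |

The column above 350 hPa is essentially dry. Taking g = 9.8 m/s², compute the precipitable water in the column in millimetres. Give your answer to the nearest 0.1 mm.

PW ≈ 63.1 mm

Precipitable water is the column-integrated vapour mass per unit area: PW = (1/g) Σ q̄ Δp, with q in kg/kg and Δp in Pa (1 kg/m² of water = 1 mm).
Layer 1000–770 hPa: Δp = 230 hPa = 23000 Pa, q̄ = 0.0196 kg/kg → 0.0196 × 23000 / 9.8 = 46.00 mm
Layer 770–730 hPa: Δp = 40 hPa = 4000 Pa, q̄ = 0.00836 kg/kg → 0.00836 × 4000 / 9.8 = 3.41 mm
Layer 730–350 hPa: Δp = 380 hPa = 38000 Pa, q̄ = 0.00353 kg/kg → 0.00353 × 38000 / 9.8 = 13.69 mm
PW = 46.00 + 3.41 + 13.69 = 63.10 ≈ 63.1 mm.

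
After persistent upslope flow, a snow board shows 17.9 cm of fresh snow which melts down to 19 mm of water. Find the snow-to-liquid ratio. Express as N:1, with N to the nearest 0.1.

ratio ≈ 9.4

Ratio = snow depth / SWE = 179 mm / 19 mm = 9.4, i.e. 9.4:1.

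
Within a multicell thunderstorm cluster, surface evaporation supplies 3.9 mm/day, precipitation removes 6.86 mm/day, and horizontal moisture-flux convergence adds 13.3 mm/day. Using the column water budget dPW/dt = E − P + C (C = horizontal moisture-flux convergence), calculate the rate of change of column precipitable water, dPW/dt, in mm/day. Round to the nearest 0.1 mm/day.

dPW/dt = E − P + C = 3.9 − 6.86 + (13.3) = 10.3 mm/day.

dPW/dt ≈ 10.3 mm/day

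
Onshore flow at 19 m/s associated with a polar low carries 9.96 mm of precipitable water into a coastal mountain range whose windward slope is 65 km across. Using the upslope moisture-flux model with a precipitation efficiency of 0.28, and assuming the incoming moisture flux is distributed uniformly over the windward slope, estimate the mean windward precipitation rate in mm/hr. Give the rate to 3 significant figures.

R ≈ 2.93 mm/hr

Incoming column moisture flux per unit ridge length: F = V × PW = 19 × 9.96 = 189.24 mm·m/s.
Spread over the 65 km slope with efficiency ε = 0.28: R = ε·F/W = 0.28 × 189.24 / 65000 m = 8.152e-04 mm/s.
R = 8.152e-04 × 3600 = 2.93 mm/hr.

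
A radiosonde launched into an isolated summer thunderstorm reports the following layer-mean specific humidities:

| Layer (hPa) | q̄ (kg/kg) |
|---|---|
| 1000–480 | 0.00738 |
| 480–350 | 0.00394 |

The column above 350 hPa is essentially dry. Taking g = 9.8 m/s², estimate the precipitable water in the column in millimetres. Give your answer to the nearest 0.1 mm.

PW ≈ 44.4 mm

Precipitable water is the column-integrated vapour mass per unit area: PW = (1/g) Σ q̄ Δp, with q in kg/kg and Δp in Pa (1 kg/m² of water = 1 mm).
Layer 1000–480 hPa: Δp = 520 hPa = 52000 Pa, q̄ = 0.00738 kg/kg → 0.00738 × 52000 / 9.8 = 39.16 mm
Layer 480–350 hPa: Δp = 130 hPa = 13000 Pa, q̄ = 0.00394 kg/kg → 0.00394 × 13000 / 9.8 = 5.23 mm
PW = 39.16 + 5.23 = 44.39 ≈ 44.4 mm.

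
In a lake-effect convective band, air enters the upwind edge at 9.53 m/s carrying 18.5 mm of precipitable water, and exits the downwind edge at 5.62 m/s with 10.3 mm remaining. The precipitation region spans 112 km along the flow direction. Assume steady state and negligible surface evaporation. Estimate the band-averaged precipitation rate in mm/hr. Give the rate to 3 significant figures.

Column moisture flux per unit crosswind length is F = V × PW.
Inflow: F_in = 9.53 × 18.5 = 176.305 mm·m/s
Outflow: F_out = 5.62 × 10.3 = 57.886 mm·m/s
Steady-state rate R = (F_in − F_out)/L = (176.305 − 57.886) / 112000 m = 1.057e-03 mm/s.
R = 1.057e-03 × 3600 = 3.81 mm/hr.

R ≈ 3.81 mm/hr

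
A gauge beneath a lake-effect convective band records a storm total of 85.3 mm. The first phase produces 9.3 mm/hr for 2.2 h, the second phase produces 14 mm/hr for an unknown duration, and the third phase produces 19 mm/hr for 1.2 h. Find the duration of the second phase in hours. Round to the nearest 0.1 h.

Known phases: 9.3 × 2.2 + 19 × 1.2 = 20.46 + 22.8 = 43.26 mm.
Remaining depth = 85.3 − 43.26 = 42.04 mm.
Duration = 42.04 / 14 = 3.0 h.

duration ≈ 3.0 h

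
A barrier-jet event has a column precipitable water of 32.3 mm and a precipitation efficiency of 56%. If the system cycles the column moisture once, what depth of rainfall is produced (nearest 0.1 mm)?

Rainfall = ε × PW = 0.56 × 32.3 = 18.1 mm.

rainfall ≈ 18.1 mm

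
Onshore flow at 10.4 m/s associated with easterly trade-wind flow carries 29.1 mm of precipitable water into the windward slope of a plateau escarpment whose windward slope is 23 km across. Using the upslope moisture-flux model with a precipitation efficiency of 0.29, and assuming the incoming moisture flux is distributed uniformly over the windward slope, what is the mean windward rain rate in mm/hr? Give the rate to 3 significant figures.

Incoming column moisture flux per unit ridge length: F = V × PW = 10.4 × 29.1 = 302.64 mm·m/s.
Spread over the 23 km slope with efficiency ε = 0.29: R = ε·F/W = 0.29 × 302.64 / 23000 m = 3.816e-03 mm/s.
R = 3.816e-03 × 3600 = 13.7 mm/hr.

R ≈ 13.7 mm/hr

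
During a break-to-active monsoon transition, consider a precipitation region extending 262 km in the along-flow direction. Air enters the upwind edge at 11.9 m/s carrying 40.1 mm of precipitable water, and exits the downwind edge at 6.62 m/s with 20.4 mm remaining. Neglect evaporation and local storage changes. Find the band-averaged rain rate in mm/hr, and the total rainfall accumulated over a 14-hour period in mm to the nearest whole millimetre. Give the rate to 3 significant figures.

R ≈ 4.70 mm/hr; total ≈ 66 mm

Column moisture flux per unit crosswind length is F = V × PW.
Inflow: F_in = 11.9 × 40.1 = 477.19 mm·m/s
Outflow: F_out = 6.62 × 20.4 = 135.048 mm·m/s
Steady-state rate R = (F_in − F_out)/L = (477.19 − 135.048) / 262000 m = 1.306e-03 mm/s.
R = 1.306e-03 × 3600 = 4.70 mm/hr.
Over 14 h: total = 4.70 × 14 = 65.8 ≈ 66 mm.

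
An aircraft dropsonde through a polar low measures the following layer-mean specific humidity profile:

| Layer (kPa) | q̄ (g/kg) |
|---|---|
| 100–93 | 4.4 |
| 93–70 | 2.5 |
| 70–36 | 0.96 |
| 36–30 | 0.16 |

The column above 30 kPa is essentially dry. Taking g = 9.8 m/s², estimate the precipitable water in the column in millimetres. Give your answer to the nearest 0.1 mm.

Precipitable water is the column-integrated vapour mass per unit area: PW = (1/g) Σ q̄ Δp, with q in kg/kg and Δp in Pa (1 kg/m² of water = 1 mm).
Layer 100–93 kPa: Δp = 70 hPa = 7000 Pa, q̄ = 0.0044 kg/kg → 0.0044 × 7000 / 9.8 = 3.14 mm
Layer 93–70 kPa: Δp = 230 hPa = 23000 Pa, q̄ = 0.0025 kg/kg → 0.0025 × 23000 / 9.8 = 5.87 mm
Layer 70–36 kPa: Δp = 340 hPa = 34000 Pa, q̄ = 0.00096 kg/kg → 0.00096 × 34000 / 9.8 = 3.33 mm
Layer 36–30 kPa: Δp = 60 hPa = 6000 Pa, q̄ = 0.00016 kg/kg → 0.00016 × 6000 / 9.8 = 0.10 mm
PW = 3.14 + 5.87 + 3.33 + 0.10 = 12.44 ≈ 12.4 mm.

PW ≈ 12.4 mm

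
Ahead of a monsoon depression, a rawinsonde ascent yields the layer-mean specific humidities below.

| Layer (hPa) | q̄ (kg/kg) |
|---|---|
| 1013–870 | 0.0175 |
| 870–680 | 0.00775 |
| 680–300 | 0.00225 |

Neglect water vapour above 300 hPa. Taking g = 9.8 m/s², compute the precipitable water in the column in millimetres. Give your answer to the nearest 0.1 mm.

Precipitable water is the column-integrated vapour mass per unit area: PW = (1/g) Σ q̄ Δp, with q in kg/kg and Δp in Pa (1 kg/m² of water = 1 mm).
Layer 1013–870 hPa: Δp = 143 hPa = 14300 Pa, q̄ = 0.0175 kg/kg → 0.0175 × 14300 / 9.8 = 25.54 mm
Layer 870–680 hPa: Δp = 190 hPa = 19000 Pa, q̄ = 0.00775 kg/kg → 0.00775 × 19000 / 9.8 = 15.03 mm
Layer 680–300 hPa: Δp = 380 hPa = 38000 Pa, q̄ = 0.00225 kg/kg → 0.00225 × 38000 / 9.8 = 8.72 mm
PW = 25.54 + 15.03 + 8.72 = 49.29 ≈ 49.3 mm.

PW ≈ 49.3 mm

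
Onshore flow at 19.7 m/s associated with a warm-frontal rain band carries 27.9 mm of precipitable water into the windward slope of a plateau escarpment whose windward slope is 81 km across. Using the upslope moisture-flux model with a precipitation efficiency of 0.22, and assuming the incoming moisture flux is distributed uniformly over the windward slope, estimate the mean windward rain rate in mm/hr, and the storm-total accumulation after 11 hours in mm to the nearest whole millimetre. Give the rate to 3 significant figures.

Incoming column moisture flux per unit ridge length: F = V × PW = 19.7 × 27.9 = 549.63 mm·m/s.
Spread over the 81 km slope with efficiency ε = 0.22: R = ε·F/W = 0.22 × 549.63 / 81000 m = 1.493e-03 mm/s.
R = 1.493e-03 × 3600 = 5.37 mm/hr.
Over 11 h: total = 5.37 × 11 = 59.07 ≈ 59 mm.

R ≈ 5.37 mm/hr; total ≈ 59 mm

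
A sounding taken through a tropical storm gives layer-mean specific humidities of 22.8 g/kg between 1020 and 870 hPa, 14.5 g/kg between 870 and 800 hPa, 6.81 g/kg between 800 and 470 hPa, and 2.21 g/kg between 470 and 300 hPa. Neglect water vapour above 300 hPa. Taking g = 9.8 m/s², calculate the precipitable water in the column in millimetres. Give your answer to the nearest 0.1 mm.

Precipitable water is the column-integrated vapour mass per unit area: PW = (1/g) Σ q̄ Δp, with q in kg/kg and Δp in Pa (1 kg/m² of water = 1 mm).
Layer 1020–870 hPa: Δp = 150 hPa = 15000 Pa, q̄ = 0.0228 kg/kg → 0.0228 × 15000 / 9.8 = 34.90 mm
Layer 870–800 hPa: Δp = 70 hPa = 7000 Pa, q̄ = 0.0145 kg/kg → 0.0145 × 7000 / 9.8 = 10.36 mm
Layer 800–470 hPa: Δp = 330 hPa = 33000 Pa, q̄ = 0.00681 kg/kg → 0.00681 × 33000 / 9.8 = 22.93 mm
Layer 470–300 hPa: Δp = 170 hPa = 17000 Pa, q̄ = 0.00221 kg/kg → 0.00221 × 17000 / 9.8 = 3.83 mm
PW = 34.90 + 10.36 + 22.93 + 3.83 = 72.02 ≈ 72.0 mm.

PW ≈ 72.0 mm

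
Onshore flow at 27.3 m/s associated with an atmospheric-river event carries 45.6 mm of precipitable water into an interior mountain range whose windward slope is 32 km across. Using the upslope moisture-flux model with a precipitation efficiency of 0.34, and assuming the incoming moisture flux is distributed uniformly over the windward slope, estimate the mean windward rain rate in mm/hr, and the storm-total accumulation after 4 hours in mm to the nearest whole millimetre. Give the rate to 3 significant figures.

R ≈ 47.6 mm/hr; total ≈ 190 mm

Incoming column moisture flux per unit ridge length: F = V × PW = 27.3 × 45.6 = 1244.88 mm·m/s.
Spread over the 32 km slope with efficiency ε = 0.34: R = ε·F/W = 0.34 × 1244.88 / 32000 m = 1.323e-02 mm/s.
R = 1.323e-02 × 3600 = 47.6 mm/hr.
Over 4 h: total = 47.6 × 4 = 190.4 ≈ 190 mm.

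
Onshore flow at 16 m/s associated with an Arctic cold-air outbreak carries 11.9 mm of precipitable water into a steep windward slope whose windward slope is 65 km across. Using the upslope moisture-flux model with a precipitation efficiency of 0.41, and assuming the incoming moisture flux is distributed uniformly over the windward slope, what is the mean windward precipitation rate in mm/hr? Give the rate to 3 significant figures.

R ≈ 4.32 mm/hr

Incoming column moisture flux per unit ridge length: F = V × PW = 16 × 11.9 = 190.4 mm·m/s.
Spread over the 65 km slope with efficiency ε = 0.41: R = ε·F/W = 0.41 × 190.4 / 65000 m = 1.201e-03 mm/s.
R = 1.201e-03 × 3600 = 4.32 mm/hr.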